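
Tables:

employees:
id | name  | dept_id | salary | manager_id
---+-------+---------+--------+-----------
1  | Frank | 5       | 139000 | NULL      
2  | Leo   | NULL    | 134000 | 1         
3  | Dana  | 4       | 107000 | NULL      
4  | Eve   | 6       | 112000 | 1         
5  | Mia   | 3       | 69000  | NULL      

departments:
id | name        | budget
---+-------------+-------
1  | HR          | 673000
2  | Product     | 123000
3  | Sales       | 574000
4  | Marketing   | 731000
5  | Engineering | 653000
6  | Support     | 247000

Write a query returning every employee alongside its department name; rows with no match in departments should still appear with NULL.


LEFT JOIN keeps every row from employees (the left table); where dept_id has no match in departments, the department columns become NULL. Walk through each employee:
  - employee 1 (Frank): dept_id=5 -> matches Engineering
  - employee 2 (Leo): dept_id=NULL, no match -> kept with NULL
  - employee 3 (Dana): dept_id=4 -> matches Marketing
  - employee 4 (Eve): dept_id=6 -> matches Support
  - employee 5 (Mia): dept_id=3 -> matches Sales
All 5 rows appear; 1 has NULL department.

SQL:
SELECT a.name, b.name AS department
FROM employees a
LEFT JOIN departments b ON a.dept_id = b.id

Result:
name  | department 
------+------------
Frank | Engineering
Leo   | NULL       
Dana  | Marketing  
Eve   | Support    
Mia   | Sales      


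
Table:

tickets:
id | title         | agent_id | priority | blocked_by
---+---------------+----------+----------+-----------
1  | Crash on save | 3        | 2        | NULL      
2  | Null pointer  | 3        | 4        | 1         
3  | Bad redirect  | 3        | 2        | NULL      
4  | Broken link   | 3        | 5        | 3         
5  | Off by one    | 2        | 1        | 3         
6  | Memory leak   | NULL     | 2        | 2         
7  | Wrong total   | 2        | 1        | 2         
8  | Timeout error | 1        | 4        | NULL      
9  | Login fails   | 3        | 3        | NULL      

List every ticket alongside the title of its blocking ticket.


This is a self-join: tickets is joined to a second copy of itself, matching each row's blocked_by to another row's id. Use LEFT JOIN so rows with blocked_by=NULL are kept.
  - ticket 1 (Crash on save): blocked_by=NULL -> NULL
  - ticket 2 (Null pointer): blocked_by=1 -> Crash on save
  - ticket 3 (Bad redirect): blocked_by=NULL -> NULL
  - ticket 4 (Broken link): blocked_by=3 -> Bad redirect
  - ticket 5 (Off by one): blocked_by=3 -> Bad redirect
  - ticket 6 (Memory leak): blocked_by=2 -> Null pointer
  - ticket 7 (Wrong total): blocked_by=2 -> Null pointer
  - ticket 8 (Timeout error): blocked_by=NULL -> NULL
  - ticket 9 (Login fails): blocked_by=NULL -> NULL

SQL:
SELECT a.title AS item, b.title AS blocked_by
FROM tickets a
LEFT JOIN tickets b ON a.blocked_by = b.id

Result:
item          | blocked_by   
--------------+--------------
Crash on save | NULL         
Null pointer  | Crash on save
Bad redirect  | NULL         
Broken link   | Bad redirect 
Off by one    | Bad redirect 
Memory leak   | Null pointer 
Wrong total   | Null pointer 
Timeout error | NULL         
Login fails   | NULL         


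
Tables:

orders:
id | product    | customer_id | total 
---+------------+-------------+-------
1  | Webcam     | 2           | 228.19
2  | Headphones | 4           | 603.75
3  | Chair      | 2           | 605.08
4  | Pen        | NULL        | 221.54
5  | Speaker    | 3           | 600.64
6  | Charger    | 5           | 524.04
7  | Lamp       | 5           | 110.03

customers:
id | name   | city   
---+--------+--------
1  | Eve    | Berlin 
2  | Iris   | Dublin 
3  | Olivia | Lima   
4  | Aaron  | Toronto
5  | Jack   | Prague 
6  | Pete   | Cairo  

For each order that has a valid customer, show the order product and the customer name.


INNER JOIN keeps only orders rows whose customer_id matches an id in customers. Walk through each order:
  - order 1 (Webcam): customer_id=2 -> matches Iris
  - order 2 (Headphones): customer_id=4 -> matches Aaron
  - order 3 (Chair): customer_id=2 -> matches Iris
  - order 4 (Pen): customer_id=NULL, no match -> dropped
  - order 5 (Speaker): customer_id=3 -> matches Olivia
  - order 6 (Charger): customer_id=5 -> matches Jack
  - order 7 (Lamp): customer_id=5 -> matches Jack
So 1 of 7 rows is dropped.

SQL:
SELECT a.product, b.name AS customer
FROM orders a
INNER JOIN customers b ON a.customer_id = b.id

Result:
product    | customer
-----------+---------
Webcam     | Iris    
Headphones | Aaron   
Chair      | Iris    
Speaker    | Olivia  
Charger    | Jack    
Lamp       | Jack    


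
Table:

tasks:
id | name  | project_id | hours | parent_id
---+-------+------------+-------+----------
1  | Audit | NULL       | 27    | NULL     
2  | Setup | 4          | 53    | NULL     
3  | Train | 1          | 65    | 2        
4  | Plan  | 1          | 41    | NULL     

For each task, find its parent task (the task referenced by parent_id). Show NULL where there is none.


This is a self-join: tasks is joined to a second copy of itself, matching each row's parent_id to another row's id. Use LEFT JOIN so rows with parent_id=NULL are kept.
  - task 1 (Audit): parent_id=NULL -> NULL
  - task 2 (Setup): parent_id=NULL -> NULL
  - task 3 (Train): parent_id=2 -> Setup
  - task 4 (Plan): parent_id=NULL -> NULL

SQL:
SELECT a.name AS item, b.name AS parent
FROM tasks a
LEFT JOIN tasks b ON a.parent_id = b.id

Result:
item  | parent
------+-------
Audit | NULL  
Setup | NULL  
Train | Setup 
Plan  | NULL  


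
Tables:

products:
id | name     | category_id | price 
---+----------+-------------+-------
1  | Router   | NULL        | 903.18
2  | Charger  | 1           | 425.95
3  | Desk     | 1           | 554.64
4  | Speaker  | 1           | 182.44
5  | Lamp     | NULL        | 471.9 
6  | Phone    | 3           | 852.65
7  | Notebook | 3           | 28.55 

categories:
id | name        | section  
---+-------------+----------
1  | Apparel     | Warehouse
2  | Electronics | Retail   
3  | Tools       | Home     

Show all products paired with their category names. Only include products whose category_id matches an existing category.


INNER JOIN keeps only products rows whose category_id matches an id in categories. Walk through each product:
  - product 1 (Router): category_id=NULL, no match -> dropped
  - product 2 (Charger): category_id=1 -> matches Apparel
  - product 3 (Desk): category_id=1 -> matches Apparel
  - product 4 (Speaker): category_id=1 -> matches Apparel
  - product 5 (Lamp): category_id=NULL, no match -> dropped
  - product 6 (Phone): category_id=3 -> matches Tools
  - product 7 (Notebook): category_id=3 -> matches Tools
So 2 of 7 rows are dropped.

SQL:
SELECT a.name, b.name AS category
FROM products a
INNER JOIN categories b ON a.category_id = b.id

Result:
name     | category
---------+---------
Charger  | Apparel 
Desk     | Apparel 
Speaker  | Apparel 
Phone    | Tools   
Notebook | Tools   


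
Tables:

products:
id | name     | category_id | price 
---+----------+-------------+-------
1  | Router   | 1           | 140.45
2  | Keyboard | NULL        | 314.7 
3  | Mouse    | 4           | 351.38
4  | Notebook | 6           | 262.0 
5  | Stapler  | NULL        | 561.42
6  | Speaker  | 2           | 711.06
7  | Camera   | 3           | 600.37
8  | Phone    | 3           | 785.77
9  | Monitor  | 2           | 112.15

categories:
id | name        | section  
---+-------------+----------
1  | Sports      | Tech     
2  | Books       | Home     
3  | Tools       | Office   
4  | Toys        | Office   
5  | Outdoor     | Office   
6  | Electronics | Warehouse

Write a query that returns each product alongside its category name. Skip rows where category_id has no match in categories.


INNER JOIN keeps only products rows whose category_id matches an id in categories. Walk through each product:
  - product 1 (Router): category_id=1 -> matches Sports
  - product 2 (Keyboard): category_id=NULL, no match -> dropped
  - product 3 (Mouse): category_id=4 -> matches Toys
  - product 4 (Notebook): category_id=6 -> matches Electronics
  - product 5 (Stapler): category_id=NULL, no match -> dropped
  - product 6 (Speaker): category_id=2 -> matches Books
  - product 7 (Camera): category_id=3 -> matches Tools
  - product 8 (Phone): category_id=3 -> matches Tools
  - product 9 (Monitor): category_id=2 -> matches Books
So 2 of 9 rows are dropped.

SQL:
SELECT a.name, b.name AS category
FROM products a
INNER JOIN categories b ON a.category_id = b.id

Result:
name     | category   
---------+------------
Router   | Sports     
Mouse    | Toys       
Notebook | Electronics
Speaker  | Books      
Camera   | Tools      
Phone    | Tools      
Monitor  | Books      


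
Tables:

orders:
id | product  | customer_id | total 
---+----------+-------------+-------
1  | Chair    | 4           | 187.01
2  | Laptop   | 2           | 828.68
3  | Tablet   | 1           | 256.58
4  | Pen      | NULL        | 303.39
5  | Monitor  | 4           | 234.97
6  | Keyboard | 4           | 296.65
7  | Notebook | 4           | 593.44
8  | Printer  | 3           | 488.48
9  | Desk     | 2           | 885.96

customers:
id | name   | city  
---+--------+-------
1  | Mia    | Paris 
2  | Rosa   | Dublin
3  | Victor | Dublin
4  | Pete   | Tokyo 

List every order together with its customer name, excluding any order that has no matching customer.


INNER JOIN keeps only orders rows whose customer_id matches an id in customers. Walk through each order:
  - order 1 (Chair): customer_id=4 -> matches Pete
  - order 2 (Laptop): customer_id=2 -> matches Rosa
  - order 3 (Tablet): customer_id=1 -> matches Mia
  - order 4 (Pen): customer_id=NULL, no match -> dropped
  - order 5 (Monitor): customer_id=4 -> matches Pete
  - order 6 (Keyboard): customer_id=4 -> matches Pete
  - order 7 (Notebook): customer_id=4 -> matches Pete
  - order 8 (Printer): customer_id=3 -> matches Victor
  - order 9 (Desk): customer_id=2 -> matches Rosa
So 1 of 9 rows is dropped.

SQL:
SELECT a.product, b.name AS customer
FROM orders a
INNER JOIN customers b ON a.customer_id = b.id

Result:
product  | customer
---------+---------
Chair    | Pete    
Laptop   | Rosa    
Tablet   | Mia     
Monitor  | Pete    
Keyboard | Pete    
Notebook | Pete    
Printer  | Victor  
Desk     | Rosa    


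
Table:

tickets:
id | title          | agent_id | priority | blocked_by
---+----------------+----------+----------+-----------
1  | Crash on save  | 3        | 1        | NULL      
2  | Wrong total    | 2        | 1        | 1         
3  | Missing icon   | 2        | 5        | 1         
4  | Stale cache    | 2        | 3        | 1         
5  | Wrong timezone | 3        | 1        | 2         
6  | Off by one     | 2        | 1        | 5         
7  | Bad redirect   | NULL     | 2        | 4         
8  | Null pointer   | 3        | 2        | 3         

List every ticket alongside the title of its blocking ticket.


This is a self-join: tickets is joined to a second copy of itself, matching each row's blocked_by to another row's id. Use LEFT JOIN so rows with blocked_by=NULL are kept.
  - ticket 1 (Crash on save): blocked_by=NULL -> NULL
  - ticket 2 (Wrong total): blocked_by=1 -> Crash on save
  - ticket 3 (Missing icon): blocked_by=1 -> Crash on save
  - ticket 4 (Stale cache): blocked_by=1 -> Crash on save
  - ticket 5 (Wrong timezone): blocked_by=2 -> Wrong total
  - ticket 6 (Off by one): blocked_by=5 -> Wrong timezone
  - ticket 7 (Bad redirect): blocked_by=4 -> Stale cache
  - ticket 8 (Null pointer): blocked_by=3 -> Missing icon

SQL:
SELECT a.title AS item, b.title AS blocked_by
FROM tickets a
LEFT JOIN tickets b ON a.blocked_by = b.id

Result:
item           | blocked_by    
---------------+---------------
Crash on save  | NULL          
Wrong total    | Crash on save 
Missing icon   | Crash on save 
Stale cache    | Crash on save 
Wrong timezone | Wrong total   
Off by one     | Wrong timezone
Bad redirect   | Stale cache   
Null pointer   | Missing icon  


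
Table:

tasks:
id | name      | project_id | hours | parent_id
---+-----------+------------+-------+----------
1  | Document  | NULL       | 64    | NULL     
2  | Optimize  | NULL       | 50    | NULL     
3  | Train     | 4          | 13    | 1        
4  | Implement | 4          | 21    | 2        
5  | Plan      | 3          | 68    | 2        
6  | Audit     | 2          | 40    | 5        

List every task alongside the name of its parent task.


This is a self-join: tasks is joined to a second copy of itself, matching each row's parent_id to another row's id. Use LEFT JOIN so rows with parent_id=NULL are kept.
  - task 1 (Document): parent_id=NULL -> NULL
  - task 2 (Optimize): parent_id=NULL -> NULL
  - task 3 (Train): parent_id=1 -> Document
  - task 4 (Implement): parent_id=2 -> Optimize
  - task 5 (Plan): parent_id=2 -> Optimize
  - task 6 (Audit): parent_id=5 -> Plan

SQL:
SELECT a.name AS item, b.name AS parent
FROM tasks a
LEFT JOIN tasks b ON a.parent_id = b.id

Result:
item      | parent  
----------+---------
Document  | NULL    
Optimize  | NULL    
Train     | Document
Implement | Optimize
Plan      | Optimize
Audit     | Plan    


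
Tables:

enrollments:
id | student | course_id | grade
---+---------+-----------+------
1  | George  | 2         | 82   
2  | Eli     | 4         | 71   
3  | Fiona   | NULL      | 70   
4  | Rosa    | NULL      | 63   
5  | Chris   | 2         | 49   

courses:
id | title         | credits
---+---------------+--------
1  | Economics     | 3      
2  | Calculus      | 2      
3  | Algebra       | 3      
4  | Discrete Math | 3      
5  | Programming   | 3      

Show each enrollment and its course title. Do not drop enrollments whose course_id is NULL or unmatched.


LEFT JOIN keeps every row from enrollments (the left table); where course_id has no match in courses, the course columns become NULL. Walk through each enrollment:
  - enrollment 1 (George): course_id=2 -> matches Calculus
  - enrollment 2 (Eli): course_id=4 -> matches Discrete Math
  - enrollment 3 (Fiona): course_id=NULL, no match -> kept with NULL
  - enrollment 4 (Rosa): course_id=NULL, no match -> kept with NULL
  - enrollment 5 (Chris): course_id=2 -> matches Calculus
All 5 rows appear; 2 have NULL course.

SQL:
SELECT a.student, b.title AS course
FROM enrollments a
LEFT JOIN courses b ON a.course_id = b.id

Result:
student | course       
--------+--------------
George  | Calculus     
Eli     | Discrete Math
Fiona   | NULL         
Rosa    | NULL         
Chris   | Calculus     


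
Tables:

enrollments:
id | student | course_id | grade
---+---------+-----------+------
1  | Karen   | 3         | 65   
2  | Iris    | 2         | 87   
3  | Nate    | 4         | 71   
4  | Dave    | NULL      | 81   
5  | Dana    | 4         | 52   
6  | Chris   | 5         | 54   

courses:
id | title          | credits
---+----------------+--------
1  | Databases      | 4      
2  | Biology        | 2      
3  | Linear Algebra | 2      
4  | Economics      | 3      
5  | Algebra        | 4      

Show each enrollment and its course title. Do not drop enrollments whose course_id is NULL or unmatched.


LEFT JOIN keeps every row from enrollments (the left table); where course_id has no match in courses, the course columns become NULL. Walk through each enrollment:
  - enrollment 1 (Karen): course_id=3 -> matches Linear Algebra
  - enrollment 2 (Iris): course_id=2 -> matches Biology
  - enrollment 3 (Nate): course_id=4 -> matches Economics
  - enrollment 4 (Dave): course_id=NULL, no match -> kept with NULL
  - enrollment 5 (Dana): course_id=4 -> matches Economics
  - enrollment 6 (Chris): course_id=5 -> matches Algebra
All 6 rows appear; 1 has NULL course.

SQL:
SELECT a.student, b.title AS course
FROM enrollments a
LEFT JOIN courses b ON a.course_id = b.id

Result:
student | course        
--------+---------------
Karen   | Linear Algebra
Iris    | Biology       
Nate    | Economics     
Dave    | NULL          
Dana    | Economics     
Chris   | Algebra       


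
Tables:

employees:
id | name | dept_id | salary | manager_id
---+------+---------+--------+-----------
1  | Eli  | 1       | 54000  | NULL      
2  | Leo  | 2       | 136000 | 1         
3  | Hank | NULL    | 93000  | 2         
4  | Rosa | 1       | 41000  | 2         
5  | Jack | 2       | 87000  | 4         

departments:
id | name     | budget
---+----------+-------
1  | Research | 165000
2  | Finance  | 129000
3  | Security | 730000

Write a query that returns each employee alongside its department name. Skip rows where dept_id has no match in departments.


INNER JOIN keeps only employees rows whose dept_id matches an id in departments. Walk through each employee:
  - employee 1 (Eli): dept_id=1 -> matches Research
  - employee 2 (Leo): dept_id=2 -> matches Finance
  - employee 3 (Hank): dept_id=NULL, no match -> dropped
  - employee 4 (Rosa): dept_id=1 -> matches Research
  - employee 5 (Jack): dept_id=2 -> matches Finance
So 1 of 5 rows is dropped.

SQL:
SELECT a.name, b.name AS department
FROM employees a
INNER JOIN departments b ON a.dept_id = b.id

Result:
name | department
-----+-----------
Eli  | Research  
Leo  | Finance   
Rosa | Research  
Jack | Finance   


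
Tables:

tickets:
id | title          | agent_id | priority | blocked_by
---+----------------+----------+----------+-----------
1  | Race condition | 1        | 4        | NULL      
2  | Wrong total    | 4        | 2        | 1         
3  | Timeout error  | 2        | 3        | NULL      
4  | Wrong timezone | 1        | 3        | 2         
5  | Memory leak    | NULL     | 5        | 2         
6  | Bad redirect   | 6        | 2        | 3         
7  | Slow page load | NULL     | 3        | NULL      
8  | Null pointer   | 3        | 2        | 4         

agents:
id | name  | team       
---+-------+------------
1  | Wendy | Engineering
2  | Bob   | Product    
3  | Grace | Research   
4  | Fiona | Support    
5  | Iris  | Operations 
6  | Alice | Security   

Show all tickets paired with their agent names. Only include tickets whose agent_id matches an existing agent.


INNER JOIN keeps only tickets rows whose agent_id matches an id in agents. Walk through each ticket:
  - ticket 1 (Race condition): agent_id=1 -> matches Wendy
  - ticket 2 (Wrong total): agent_id=4 -> matches Fiona
  - ticket 3 (Timeout error): agent_id=2 -> matches Bob
  - ticket 4 (Wrong timezone): agent_id=1 -> matches Wendy
  - ticket 5 (Memory leak): agent_id=NULL, no match -> dropped
  - ticket 6 (Bad redirect): agent_id=6 -> matches Alice
  - ticket 7 (Slow page load): agent_id=NULL, no match -> dropped
  - ticket 8 (Null pointer): agent_id=3 -> matches Grace
So 2 of 8 rows are dropped.

SQL:
SELECT a.title, b.name AS agent
FROM tickets a
INNER JOIN agents b ON a.agent_id = b.id

Result:
title          | agent
---------------+------
Race condition | Wendy
Wrong total    | Fiona
Timeout error  | Bob  
Wrong timezone | Wendy
Bad redirect   | Alice
Null pointer   | Grace


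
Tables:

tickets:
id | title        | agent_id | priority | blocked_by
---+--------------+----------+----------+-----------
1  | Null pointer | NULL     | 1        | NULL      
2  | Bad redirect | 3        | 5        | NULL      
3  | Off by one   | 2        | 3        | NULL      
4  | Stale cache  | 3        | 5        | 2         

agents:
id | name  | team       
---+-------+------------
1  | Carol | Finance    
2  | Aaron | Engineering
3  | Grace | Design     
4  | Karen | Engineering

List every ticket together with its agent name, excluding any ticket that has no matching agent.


INNER JOIN keeps only tickets rows whose agent_id matches an id in agents. Walk through each ticket:
  - ticket 1 (Null pointer): agent_id=NULL, no match -> dropped
  - ticket 2 (Bad redirect): agent_id=3 -> matches Grace
  - ticket 3 (Off by one): agent_id=2 -> matches Aaron
  - ticket 4 (Stale cache): agent_id=3 -> matches Grace
So 1 of 4 rows is dropped.

SQL:
SELECT a.title, b.name AS agent
FROM tickets a
INNER JOIN agents b ON a.agent_id = b.id

Result:
title        | agent
-------------+------
Bad redirect | Grace
Off by one   | Aaron
Stale cache  | Grace


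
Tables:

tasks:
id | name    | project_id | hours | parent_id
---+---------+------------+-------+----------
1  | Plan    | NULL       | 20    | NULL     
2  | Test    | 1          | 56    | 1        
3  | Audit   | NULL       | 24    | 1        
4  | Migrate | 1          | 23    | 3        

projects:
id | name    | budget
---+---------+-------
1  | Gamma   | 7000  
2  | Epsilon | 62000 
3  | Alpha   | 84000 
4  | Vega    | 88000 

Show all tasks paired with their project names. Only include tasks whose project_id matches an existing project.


INNER JOIN keeps only tasks rows whose project_id matches an id in projects. Walk through each task:
  - task 1 (Plan): project_id=NULL, no match -> dropped
  - task 2 (Test): project_id=1 -> matches Gamma
  - task 3 (Audit): project_id=NULL, no match -> dropped
  - task 4 (Migrate): project_id=1 -> matches Gamma
So 2 of 4 rows are dropped.

SQL:
SELECT a.name, b.name AS project
FROM tasks a
INNER JOIN projects b ON a.project_id = b.id

Result:
name    | project
--------+--------
Test    | Gamma  
Migrate | Gamma  


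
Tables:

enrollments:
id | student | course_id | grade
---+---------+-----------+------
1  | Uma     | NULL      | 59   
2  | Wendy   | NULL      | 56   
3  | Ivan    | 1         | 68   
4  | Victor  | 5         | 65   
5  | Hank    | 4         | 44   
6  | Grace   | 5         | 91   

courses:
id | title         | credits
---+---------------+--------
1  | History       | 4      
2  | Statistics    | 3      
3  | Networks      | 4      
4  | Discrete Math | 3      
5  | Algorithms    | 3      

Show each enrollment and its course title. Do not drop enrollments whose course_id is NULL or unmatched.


LEFT JOIN keeps every row from enrollments (the left table); where course_id has no match in courses, the course columns become NULL. Walk through each enrollment:
  - enrollment 1 (Uma): course_id=NULL, no match -> kept with NULL
  - enrollment 2 (Wendy): course_id=NULL, no match -> kept with NULL
  - enrollment 3 (Ivan): course_id=1 -> matches History
  - enrollment 4 (Victor): course_id=5 -> matches Algorithms
  - enrollment 5 (Hank): course_id=4 -> matches Discrete Math
  - enrollment 6 (Grace): course_id=5 -> matches Algorithms
All 6 rows appear; 2 have NULL course.

SQL:
SELECT a.student, b.title AS course
FROM enrollments a
LEFT JOIN courses b ON a.course_id = b.id

Result:
student | course       
--------+--------------
Uma     | NULL         
Wendy   | NULL         
Ivan    | History      
Victor  | Algorithms   
Hank    | Discrete Math
Grace   | Algorithms   


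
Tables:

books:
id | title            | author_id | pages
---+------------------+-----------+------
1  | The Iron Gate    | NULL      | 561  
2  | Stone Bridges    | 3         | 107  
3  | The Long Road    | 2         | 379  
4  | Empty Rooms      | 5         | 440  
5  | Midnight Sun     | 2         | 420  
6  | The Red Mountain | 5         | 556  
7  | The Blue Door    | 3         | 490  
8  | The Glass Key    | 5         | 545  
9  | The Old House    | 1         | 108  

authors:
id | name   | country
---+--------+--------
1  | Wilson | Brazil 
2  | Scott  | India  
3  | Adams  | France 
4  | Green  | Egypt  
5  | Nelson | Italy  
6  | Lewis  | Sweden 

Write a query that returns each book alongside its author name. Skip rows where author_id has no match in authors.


INNER JOIN keeps only books rows whose author_id matches an id in authors. Walk through each book:
  - book 1 (The Iron Gate): author_id=NULL, no match -> dropped
  - book 2 (Stone Bridges): author_id=3 -> matches Adams
  - book 3 (The Long Road): author_id=2 -> matches Scott
  - book 4 (Empty Rooms): author_id=5 -> matches Nelson
  - book 5 (Midnight Sun): author_id=2 -> matches Scott
  - book 6 (The Red Mountain): author_id=5 -> matches Nelson
  - book 7 (The Blue Door): author_id=3 -> matches Adams
  - book 8 (The Glass Key): author_id=5 -> matches Nelson
  - book 9 (The Old House): author_id=1 -> matches Wilson
So 1 of 9 rows is dropped.

SQL:
SELECT a.title, b.name AS author
FROM books a
INNER JOIN authors b ON a.author_id = b.id

Result:
title            | author
-----------------+-------
Stone Bridges    | Adams 
The Long Road    | Scott 
Empty Rooms      | Nelson
Midnight Sun     | Scott 
The Red Mountain | Nelson
The Blue Door    | Adams 
The Glass Key    | Nelson
The Old House    | Wilson


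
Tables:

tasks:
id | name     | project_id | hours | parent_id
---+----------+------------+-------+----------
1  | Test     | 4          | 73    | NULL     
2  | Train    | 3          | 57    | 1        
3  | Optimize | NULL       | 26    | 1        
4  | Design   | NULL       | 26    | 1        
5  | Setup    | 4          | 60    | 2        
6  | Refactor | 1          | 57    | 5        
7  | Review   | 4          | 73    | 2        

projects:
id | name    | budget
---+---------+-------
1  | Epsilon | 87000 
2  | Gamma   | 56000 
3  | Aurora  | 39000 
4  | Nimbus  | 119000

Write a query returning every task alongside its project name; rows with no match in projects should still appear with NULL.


LEFT JOIN keeps every row from tasks (the left table); where project_id has no match in projects, the project columns become NULL. Walk through each task:
  - task 1 (Test): project_id=4 -> matches Nimbus
  - task 2 (Train): project_id=3 -> matches Aurora
  - task 3 (Optimize): project_id=NULL, no match -> kept with NULL
  - task 4 (Design): project_id=NULL, no match -> kept with NULL
  - task 5 (Setup): project_id=4 -> matches Nimbus
  - task 6 (Refactor): project_id=1 -> matches Epsilon
  - task 7 (Review): project_id=4 -> matches Nimbus
All 7 rows appear; 2 have NULL project.

SQL:
SELECT a.name, b.name AS project
FROM tasks a
LEFT JOIN projects b ON a.project_id = b.id

Result:
name     | project
---------+--------
Test     | Nimbus 
Train    | Aurora 
Optimize | NULL   
Design   | NULL   
Setup    | Nimbus 
Refactor | Epsilon
Review   | Nimbus 


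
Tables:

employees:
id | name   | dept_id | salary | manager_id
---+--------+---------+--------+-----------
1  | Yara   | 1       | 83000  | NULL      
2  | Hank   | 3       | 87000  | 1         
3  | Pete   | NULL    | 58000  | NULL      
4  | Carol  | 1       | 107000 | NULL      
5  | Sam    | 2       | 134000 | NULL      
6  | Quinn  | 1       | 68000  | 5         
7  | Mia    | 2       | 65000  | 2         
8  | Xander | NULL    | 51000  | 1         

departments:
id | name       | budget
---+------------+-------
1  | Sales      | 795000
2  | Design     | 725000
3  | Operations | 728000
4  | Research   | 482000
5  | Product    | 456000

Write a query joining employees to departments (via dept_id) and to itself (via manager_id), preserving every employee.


Two LEFT JOINs from the same base table employees: one to departments via dept_id, one to employees itself via manager_id. Both are LEFT so every employee is preserved.
Match against departments:
  - employee 1 (Yara): dept_id=1 -> matches Sales
  - employee 2 (Hank): dept_id=3 -> matches Operations
  - employee 3 (Pete): dept_id=NULL, no match -> kept with NULL
  - employee 4 (Carol): dept_id=1 -> matches Sales
  - employee 5 (Sam): dept_id=2 -> matches Design
  - employee 6 (Quinn): dept_id=1 -> matches Sales
  - employee 7 (Mia): dept_id=2 -> matches Design
  - employee 8 (Xander): dept_id=NULL, no match -> kept with NULL
Match against employees (self):
  - employee 1 (Yara): manager_id=NULL -> NULL
  - employee 2 (Hank): manager_id=1 -> Yara
  - employee 3 (Pete): manager_id=NULL -> NULL
  - employee 4 (Carol): manager_id=NULL -> NULL
  - employee 5 (Sam): manager_id=NULL -> NULL
  - employee 6 (Quinn): manager_id=5 -> Sam
  - employee 7 (Mia): manager_id=2 -> Hank
  - employee 8 (Xander): manager_id=1 -> Yara

SQL:
SELECT a.name, b.name AS department, c.name AS manager
FROM employees a
LEFT JOIN departments b ON a.dept_id = b.id
LEFT JOIN employees c ON a.manager_id = c.id

Result:
name   | department | manager
-------+------------+--------
Yara   | Sales      | NULL   
Hank   | Operations | Yara   
Pete   | NULL       | NULL   
Carol  | Sales      | NULL   
Sam    | Design     | NULL   
Quinn  | Sales      | Sam    
Mia    | Design     | Hank   
Xander | NULL       | Yara   


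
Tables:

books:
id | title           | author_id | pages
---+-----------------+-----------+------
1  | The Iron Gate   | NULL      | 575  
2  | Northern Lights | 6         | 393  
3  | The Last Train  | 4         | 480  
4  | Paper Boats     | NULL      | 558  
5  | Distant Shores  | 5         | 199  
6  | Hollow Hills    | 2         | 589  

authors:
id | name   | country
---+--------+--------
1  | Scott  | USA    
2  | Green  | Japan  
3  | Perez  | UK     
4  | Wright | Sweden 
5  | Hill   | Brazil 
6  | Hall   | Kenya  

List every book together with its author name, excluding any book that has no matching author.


INNER JOIN keeps only books rows whose author_id matches an id in authors. Walk through each book:
  - book 1 (The Iron Gate): author_id=NULL, no match -> dropped
  - book 2 (Northern Lights): author_id=6 -> matches Hall
  - book 3 (The Last Train): author_id=4 -> matches Wright
  - book 4 (Paper Boats): author_id=NULL, no match -> dropped
  - book 5 (Distant Shores): author_id=5 -> matches Hill
  - book 6 (Hollow Hills): author_id=2 -> matches Green
So 2 of 6 rows are dropped.

SQL:
SELECT a.title, b.name AS author
FROM books a
INNER JOIN authors b ON a.author_id = b.id

Result:
title           | author
----------------+-------
Northern Lights | Hall  
The Last Train  | Wright
Distant Shores  | Hill  
Hollow Hills    | Green 


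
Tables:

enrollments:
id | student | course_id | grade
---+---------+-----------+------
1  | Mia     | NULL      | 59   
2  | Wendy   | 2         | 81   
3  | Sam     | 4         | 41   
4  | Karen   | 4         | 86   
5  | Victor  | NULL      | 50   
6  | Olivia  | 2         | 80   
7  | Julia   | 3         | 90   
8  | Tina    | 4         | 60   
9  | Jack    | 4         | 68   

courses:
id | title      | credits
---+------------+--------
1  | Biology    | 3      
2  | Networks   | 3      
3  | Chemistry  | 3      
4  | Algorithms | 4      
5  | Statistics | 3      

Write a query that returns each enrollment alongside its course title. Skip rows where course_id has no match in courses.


INNER JOIN keeps only enrollments rows whose course_id matches an id in courses. Walk through each enrollment:
  - enrollment 1 (Mia): course_id=NULL, no match -> dropped
  - enrollment 2 (Wendy): course_id=2 -> matches Networks
  - enrollment 3 (Sam): course_id=4 -> matches Algorithms
  - enrollment 4 (Karen): course_id=4 -> matches Algorithms
  - enrollment 5 (Victor): course_id=NULL, no match -> dropped
  - enrollment 6 (Olivia): course_id=2 -> matches Networks
  - enrollment 7 (Julia): course_id=3 -> matches Chemistry
  - enrollment 8 (Tina): course_id=4 -> matches Algorithms
  - enrollment 9 (Jack): course_id=4 -> matches Algorithms
So 2 of 9 rows are dropped.

SQL:
SELECT a.student, b.title AS course
FROM enrollments a
INNER JOIN courses b ON a.course_id = b.id

Result:
student | course    
--------+-----------
Wendy   | Networks  
Sam     | Algorithms
Karen   | Algorithms
Olivia  | Networks  
Julia   | Chemistry 
Tina    | Algorithms
Jack    | Algorithms


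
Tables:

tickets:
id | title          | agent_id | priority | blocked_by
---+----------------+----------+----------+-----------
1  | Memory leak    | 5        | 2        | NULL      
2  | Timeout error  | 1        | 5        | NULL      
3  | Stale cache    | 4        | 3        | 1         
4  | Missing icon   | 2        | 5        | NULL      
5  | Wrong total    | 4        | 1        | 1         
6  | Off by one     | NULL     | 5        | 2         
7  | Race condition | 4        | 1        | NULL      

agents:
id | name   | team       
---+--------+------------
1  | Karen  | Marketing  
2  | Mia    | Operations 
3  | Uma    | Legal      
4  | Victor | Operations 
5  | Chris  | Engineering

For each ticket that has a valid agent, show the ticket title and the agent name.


INNER JOIN keeps only tickets rows whose agent_id matches an id in agents. Walk through each ticket:
  - ticket 1 (Memory leak): agent_id=5 -> matches Chris
  - ticket 2 (Timeout error): agent_id=1 -> matches Karen
  - ticket 3 (Stale cache): agent_id=4 -> matches Victor
  - ticket 4 (Missing icon): agent_id=2 -> matches Mia
  - ticket 5 (Wrong total): agent_id=4 -> matches Victor
  - ticket 6 (Off by one): agent_id=NULL, no match -> dropped
  - ticket 7 (Race condition): agent_id=4 -> matches Victor
So 1 of 7 rows is dropped.

SQL:
SELECT a.title, b.name AS agent
FROM tickets a
INNER JOIN agents b ON a.agent_id = b.id

Result:
title          | agent 
---------------+-------
Memory leak    | Chris 
Timeout error  | Karen 
Stale cache    | Victor
Missing icon   | Mia   
Wrong total    | Victor
Race condition | Victor


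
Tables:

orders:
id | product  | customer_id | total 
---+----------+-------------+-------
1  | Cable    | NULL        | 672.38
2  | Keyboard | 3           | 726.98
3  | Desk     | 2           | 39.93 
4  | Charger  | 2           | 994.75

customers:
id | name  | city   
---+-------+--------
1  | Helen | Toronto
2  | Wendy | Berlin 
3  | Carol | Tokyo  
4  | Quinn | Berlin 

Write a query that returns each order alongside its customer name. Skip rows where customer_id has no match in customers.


INNER JOIN keeps only orders rows whose customer_id matches an id in customers. Walk through each order:
  - order 1 (Cable): customer_id=NULL, no match -> dropped
  - order 2 (Keyboard): customer_id=3 -> matches Carol
  - order 3 (Desk): customer_id=2 -> matches Wendy
  - order 4 (Charger): customer_id=2 -> matches Wendy
So 1 of 4 rows is dropped.

SQL:
SELECT a.product, b.name AS customer
FROM orders a
INNER JOIN customers b ON a.customer_id = b.id

Result:
product  | customer
---------+---------
Keyboard | Carol   
Desk     | Wendy   
Charger  | Wendy   


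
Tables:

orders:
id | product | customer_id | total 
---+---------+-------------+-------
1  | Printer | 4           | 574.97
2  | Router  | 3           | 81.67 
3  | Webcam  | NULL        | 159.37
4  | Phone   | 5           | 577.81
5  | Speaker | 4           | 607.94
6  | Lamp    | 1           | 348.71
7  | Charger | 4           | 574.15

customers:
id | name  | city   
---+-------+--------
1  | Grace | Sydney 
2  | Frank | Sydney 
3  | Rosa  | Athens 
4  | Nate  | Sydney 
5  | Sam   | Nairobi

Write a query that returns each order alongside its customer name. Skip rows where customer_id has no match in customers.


INNER JOIN keeps only orders rows whose customer_id matches an id in customers. Walk through each order:
  - order 1 (Printer): customer_id=4 -> matches Nate
  - order 2 (Router): customer_id=3 -> matches Rosa
  - order 3 (Webcam): customer_id=NULL, no match -> dropped
  - order 4 (Phone): customer_id=5 -> matches Sam
  - order 5 (Speaker): customer_id=4 -> matches Nate
  - order 6 (Lamp): customer_id=1 -> matches Grace
  - order 7 (Charger): customer_id=4 -> matches Nate
So 1 of 7 rows is dropped.

SQL:
SELECT a.product, b.name AS customer
FROM orders a
INNER JOIN customers b ON a.customer_id = b.id

Result:
product | customer
--------+---------
Printer | Nate    
Router  | Rosa    
Phone   | Sam     
Speaker | Nate    
Lamp    | Grace   
Charger | Nate    


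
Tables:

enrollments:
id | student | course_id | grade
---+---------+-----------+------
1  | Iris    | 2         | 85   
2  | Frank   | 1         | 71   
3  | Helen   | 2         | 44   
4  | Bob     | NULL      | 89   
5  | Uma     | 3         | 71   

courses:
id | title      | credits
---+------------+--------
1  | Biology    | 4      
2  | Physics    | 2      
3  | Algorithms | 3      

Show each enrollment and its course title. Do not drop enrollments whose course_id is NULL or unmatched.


LEFT JOIN keeps every row from enrollments (the left table); where course_id has no match in courses, the course columns become NULL. Walk through each enrollment:
  - enrollment 1 (Iris): course_id=2 -> matches Physics
  - enrollment 2 (Frank): course_id=1 -> matches Biology
  - enrollment 3 (Helen): course_id=2 -> matches Physics
  - enrollment 4 (Bob): course_id=NULL, no match -> kept with NULL
  - enrollment 5 (Uma): course_id=3 -> matches Algorithms
All 5 rows appear; 1 has NULL course.

SQL:
SELECT a.student, b.title AS course
FROM enrollments a
LEFT JOIN courses b ON a.course_id = b.id

Result:
student | course    
--------+-----------
Iris    | Physics   
Frank   | Biology   
Helen   | Physics   
Bob     | NULL      
Uma     | Algorithms


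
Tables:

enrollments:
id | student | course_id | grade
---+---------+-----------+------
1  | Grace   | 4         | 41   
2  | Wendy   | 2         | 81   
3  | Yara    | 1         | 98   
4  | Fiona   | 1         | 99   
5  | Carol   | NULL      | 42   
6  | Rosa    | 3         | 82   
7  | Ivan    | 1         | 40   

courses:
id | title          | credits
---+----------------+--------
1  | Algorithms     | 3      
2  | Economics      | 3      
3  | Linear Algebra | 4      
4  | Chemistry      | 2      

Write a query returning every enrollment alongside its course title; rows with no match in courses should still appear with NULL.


LEFT JOIN keeps every row from enrollments (the left table); where course_id has no match in courses, the course columns become NULL. Walk through each enrollment:
  - enrollment 1 (Grace): course_id=4 -> matches Chemistry
  - enrollment 2 (Wendy): course_id=2 -> matches Economics
  - enrollment 3 (Yara): course_id=1 -> matches Algorithms
  - enrollment 4 (Fiona): course_id=1 -> matches Algorithms
  - enrollment 5 (Carol): course_id=NULL, no match -> kept with NULL
  - enrollment 6 (Rosa): course_id=3 -> matches Linear Algebra
  - enrollment 7 (Ivan): course_id=1 -> matches Algorithms
All 7 rows appear; 1 has NULL course.

SQL:
SELECT a.student, b.title AS course
FROM enrollments a
LEFT JOIN courses b ON a.course_id = b.id

Result:
student | course        
--------+---------------
Grace   | Chemistry     
Wendy   | Economics     
Yara    | Algorithms    
Fiona   | Algorithms    
Carol   | NULL          
Rosa    | Linear Algebra
Ivan    | Algorithms    


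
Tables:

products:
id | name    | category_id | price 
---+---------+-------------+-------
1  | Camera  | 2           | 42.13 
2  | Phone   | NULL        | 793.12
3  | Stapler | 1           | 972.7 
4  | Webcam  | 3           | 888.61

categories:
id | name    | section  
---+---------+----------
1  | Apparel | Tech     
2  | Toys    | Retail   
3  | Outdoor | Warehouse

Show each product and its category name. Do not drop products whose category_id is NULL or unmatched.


LEFT JOIN keeps every row from products (the left table); where category_id has no match in categories, the category columns become NULL. Walk through each product:
  - product 1 (Camera): category_id=2 -> matches Toys
  - product 2 (Phone): category_id=NULL, no match -> kept with NULL
  - product 3 (Stapler): category_id=1 -> matches Apparel
  - product 4 (Webcam): category_id=3 -> matches Outdoor
All 4 rows appear; 1 has NULL category.

SQL:
SELECT a.name, b.name AS category
FROM products a
LEFT JOIN categories b ON a.category_id = b.id

Result:
name    | category
--------+---------
Camera  | Toys    
Phone   | NULL    
Stapler | Apparel 
Webcam  | Outdoor 


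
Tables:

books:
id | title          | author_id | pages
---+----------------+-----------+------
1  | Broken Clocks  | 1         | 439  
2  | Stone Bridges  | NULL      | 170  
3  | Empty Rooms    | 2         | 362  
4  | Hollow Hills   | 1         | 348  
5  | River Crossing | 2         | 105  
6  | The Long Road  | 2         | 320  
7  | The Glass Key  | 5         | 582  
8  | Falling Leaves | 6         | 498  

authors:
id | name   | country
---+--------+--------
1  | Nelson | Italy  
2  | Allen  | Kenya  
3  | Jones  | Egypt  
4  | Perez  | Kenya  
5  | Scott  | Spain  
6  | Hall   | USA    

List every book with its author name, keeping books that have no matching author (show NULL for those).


LEFT JOIN keeps every row from books (the left table); where author_id has no match in authors, the author columns become NULL. Walk through each book:
  - book 1 (Broken Clocks): author_id=1 -> matches Nelson
  - book 2 (Stone Bridges): author_id=NULL, no match -> kept with NULL
  - book 3 (Empty Rooms): author_id=2 -> matches Allen
  - book 4 (Hollow Hills): author_id=1 -> matches Nelson
  - book 5 (River Crossing): author_id=2 -> matches Allen
  - book 6 (The Long Road): author_id=2 -> matches Allen
  - book 7 (The Glass Key): author_id=5 -> matches Scott
  - book 8 (Falling Leaves): author_id=6 -> matches Hall
All 8 rows appear; 1 has NULL author.

SQL:
SELECT a.title, b.name AS author
FROM books a
LEFT JOIN authors b ON a.author_id = b.id

Result:
title          | author
---------------+-------
Broken Clocks  | Nelson
Stone Bridges  | NULL  
Empty Rooms    | Allen 
Hollow Hills   | Nelson
River Crossing | Allen 
The Long Road  | Allen 
The Glass Key  | Scott 
Falling Leaves | Hall  
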